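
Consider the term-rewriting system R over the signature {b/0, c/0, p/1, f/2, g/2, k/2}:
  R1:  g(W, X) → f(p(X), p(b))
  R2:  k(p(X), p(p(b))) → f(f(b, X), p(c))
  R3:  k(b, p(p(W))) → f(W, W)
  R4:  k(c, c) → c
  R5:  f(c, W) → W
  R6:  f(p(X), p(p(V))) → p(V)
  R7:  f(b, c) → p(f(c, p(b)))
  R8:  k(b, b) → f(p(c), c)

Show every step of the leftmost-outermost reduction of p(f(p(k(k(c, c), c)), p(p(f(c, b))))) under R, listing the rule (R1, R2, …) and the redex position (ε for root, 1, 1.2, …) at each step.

1. p(f(p(k(k(c, c), c)), p(p(f(c, b)))))  →  p(p(f(c, b)))   [R6 at 1]
2. p(p(f(c, b)))  →  p(p(b))   [R5 at 1.1]

p(p(b))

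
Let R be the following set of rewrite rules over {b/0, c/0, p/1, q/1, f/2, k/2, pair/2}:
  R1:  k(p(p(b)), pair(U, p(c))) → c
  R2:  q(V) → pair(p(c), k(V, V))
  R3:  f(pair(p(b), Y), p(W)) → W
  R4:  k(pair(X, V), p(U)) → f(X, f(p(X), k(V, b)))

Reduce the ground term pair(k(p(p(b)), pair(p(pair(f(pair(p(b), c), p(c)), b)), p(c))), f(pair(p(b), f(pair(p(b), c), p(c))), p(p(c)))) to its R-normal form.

1. pair(k(p(p(b)), pair(p(pair(f(pair(p(b), c), p(c)), b)), p(c))), f(pair(p(b), f(pair(p(b), c), p(c))), p(p(c))))  →  pair(c, f(pair(p(b), f(pair(p(b), c), p(c))), p(p(c))))   [R1 at 1]
2. pair(c, f(pair(p(b), f(pair(p(b), c), p(c))), p(p(c))))  →  pair(c, p(c))   [R3 at 2]

pair(c, p(c))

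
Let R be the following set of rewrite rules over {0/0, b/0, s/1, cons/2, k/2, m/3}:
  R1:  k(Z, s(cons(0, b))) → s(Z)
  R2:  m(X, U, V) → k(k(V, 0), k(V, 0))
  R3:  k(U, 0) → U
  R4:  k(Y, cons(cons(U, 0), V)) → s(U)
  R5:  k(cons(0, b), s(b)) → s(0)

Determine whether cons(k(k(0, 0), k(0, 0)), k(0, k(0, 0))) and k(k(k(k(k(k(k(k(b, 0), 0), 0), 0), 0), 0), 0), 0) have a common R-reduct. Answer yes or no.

no — NF(t₁) = cons(0, 0), NF(t₂) = b

Reduce t₁ = cons(k(k(0, 0), k(0, 0)), k(0, k(0, 0))):
1. cons(k(k(0, 0), k(0, 0)), k(0, k(0, 0)))  →  cons(k(0, k(0, 0)), k(0, k(0, 0)))   [R3 at 1.1]
2. cons(k(0, k(0, 0)), k(0, k(0, 0)))  →  cons(k(0, 0), k(0, k(0, 0)))   [R3 at 1.2]
3. cons(k(0, 0), k(0, k(0, 0)))  →  cons(0, k(0, k(0, 0)))   [R3 at 1]
4. cons(0, k(0, k(0, 0)))  →  cons(0, k(0, 0))   [R3 at 2.2]
5. cons(0, k(0, 0))  →  cons(0, 0)   [R3 at 2]

Reduce t₂ = k(k(k(k(k(k(k(k(b, 0), 0), 0), 0), 0), 0), 0), 0):
1. k(k(k(k(k(k(k(k(b, 0), 0), 0), 0), 0), 0), 0), 0)  →  k(k(k(k(k(k(k(b, 0), 0), 0), 0), 0), 0), 0)   [R3 at ε]
2. k(k(k(k(k(k(k(b, 0), 0), 0), 0), 0), 0), 0)  →  k(k(k(k(k(k(b, 0), 0), 0), 0), 0), 0)   [R3 at ε]
3. k(k(k(k(k(k(b, 0), 0), 0), 0), 0), 0)  →  k(k(k(k(k(b, 0), 0), 0), 0), 0)   [R3 at ε]
4. k(k(k(k(k(b, 0), 0), 0), 0), 0)  →  k(k(k(k(b, 0), 0), 0), 0)   [R3 at ε]
5. k(k(k(k(b, 0), 0), 0), 0)  →  k(k(k(b, 0), 0), 0)   [R3 at ε]
6. k(k(k(b, 0), 0), 0)  →  k(k(b, 0), 0)   [R3 at ε]
7. k(k(b, 0), 0)  →  k(b, 0)   [R3 at ε]
8. k(b, 0)  →  b   [R3 at ε]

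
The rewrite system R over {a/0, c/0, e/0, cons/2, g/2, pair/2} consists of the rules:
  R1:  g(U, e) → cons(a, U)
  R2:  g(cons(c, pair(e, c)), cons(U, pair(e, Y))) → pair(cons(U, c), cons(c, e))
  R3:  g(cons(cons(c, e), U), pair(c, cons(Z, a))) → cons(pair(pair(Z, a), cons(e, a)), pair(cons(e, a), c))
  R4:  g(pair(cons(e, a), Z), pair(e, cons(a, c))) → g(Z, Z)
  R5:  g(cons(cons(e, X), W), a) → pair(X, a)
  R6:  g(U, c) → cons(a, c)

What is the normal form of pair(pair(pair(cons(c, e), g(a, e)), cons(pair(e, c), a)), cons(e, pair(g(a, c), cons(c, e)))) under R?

pair(pair(pair(cons(c, e), cons(a, a)), cons(pair(e, c), a)), cons(e, pair(cons(a, c), cons(c, e))))

1. pair(pair(pair(cons(c, e), g(a, e)), cons(pair(e, c), a)), cons(e, pair(g(a, c), cons(c, e))))  →  pair(pair(pair(cons(c, e), cons(a, a)), cons(pair(e, c), a)), cons(e, pair(g(a, c), cons(c, e))))   [R1 at 1.1.2]
2. pair(pair(pair(cons(c, e), cons(a, a)), cons(pair(e, c), a)), cons(e, pair(g(a, c), cons(c, e))))  →  pair(pair(pair(cons(c, e), cons(a, a)), cons(pair(e, c), a)), cons(e, pair(cons(a, c), cons(c, e))))   [R6 at 2.2.1]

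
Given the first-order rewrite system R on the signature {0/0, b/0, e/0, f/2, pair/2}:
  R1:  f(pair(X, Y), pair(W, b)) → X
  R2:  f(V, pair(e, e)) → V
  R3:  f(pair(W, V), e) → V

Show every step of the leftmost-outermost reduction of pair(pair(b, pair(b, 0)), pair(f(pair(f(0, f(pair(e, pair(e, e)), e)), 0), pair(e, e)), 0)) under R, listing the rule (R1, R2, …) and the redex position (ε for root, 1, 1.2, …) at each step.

pair(pair(b, pair(b, 0)), pair(pair(0, 0), 0))

1. pair(pair(b, pair(b, 0)), pair(f(pair(f(0, f(pair(e, pair(e, e)), e)), 0), pair(e, e)), 0))  →  pair(pair(b, pair(b, 0)), pair(pair(f(0, f(pair(e, pair(e, e)), e)), 0), 0))   [R2 at 2.1]
2. pair(pair(b, pair(b, 0)), pair(pair(f(0, f(pair(e, pair(e, e)), e)), 0), 0))  →  pair(pair(b, pair(b, 0)), pair(pair(f(0, pair(e, e)), 0), 0))   [R3 at 2.1.1.2]
3. pair(pair(b, pair(b, 0)), pair(pair(f(0, pair(e, e)), 0), 0))  →  pair(pair(b, pair(b, 0)), pair(pair(0, 0), 0))   [R2 at 2.1.1]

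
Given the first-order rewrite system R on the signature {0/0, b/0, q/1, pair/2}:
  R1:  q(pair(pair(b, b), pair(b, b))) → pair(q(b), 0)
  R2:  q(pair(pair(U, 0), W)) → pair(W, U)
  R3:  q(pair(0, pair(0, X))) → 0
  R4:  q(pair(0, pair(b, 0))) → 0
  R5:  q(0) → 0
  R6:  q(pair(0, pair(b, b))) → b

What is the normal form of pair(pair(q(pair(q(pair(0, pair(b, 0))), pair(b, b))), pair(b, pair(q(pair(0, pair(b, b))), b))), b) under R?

1. pair(pair(q(pair(q(pair(0, pair(b, 0))), pair(b, b))), pair(b, pair(q(pair(0, pair(b, b))), b))), b)  →  pair(pair(q(pair(0, pair(b, b))), pair(b, pair(q(pair(0, pair(b, b))), b))), b)   [R4 at 1.1.1.1]
2. pair(pair(q(pair(0, pair(b, b))), pair(b, pair(q(pair(0, pair(b, b))), b))), b)  →  pair(pair(b, pair(b, pair(q(pair(0, pair(b, b))), b))), b)   [R6 at 1.1]
3. pair(pair(b, pair(b, pair(q(pair(0, pair(b, b))), b))), b)  →  pair(pair(b, pair(b, pair(b, b))), b)   [R6 at 1.2.2.1]

pair(pair(b, pair(b, pair(b, b))), b)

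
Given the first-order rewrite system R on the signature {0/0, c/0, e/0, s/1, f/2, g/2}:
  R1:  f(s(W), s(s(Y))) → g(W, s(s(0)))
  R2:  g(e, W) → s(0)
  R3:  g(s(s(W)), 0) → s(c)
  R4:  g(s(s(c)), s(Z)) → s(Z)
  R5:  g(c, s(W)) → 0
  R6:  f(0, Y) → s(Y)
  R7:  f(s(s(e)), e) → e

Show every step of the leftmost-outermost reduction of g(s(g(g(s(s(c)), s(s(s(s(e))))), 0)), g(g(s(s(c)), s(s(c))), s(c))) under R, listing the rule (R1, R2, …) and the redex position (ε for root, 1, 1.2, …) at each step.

1. g(s(g(g(s(s(c)), s(s(s(s(e))))), 0)), g(g(s(s(c)), s(s(c))), s(c)))  →  g(s(g(s(s(s(s(e)))), 0)), g(g(s(s(c)), s(s(c))), s(c)))   [R4 at 1.1.1]
2. g(s(g(s(s(s(s(e)))), 0)), g(g(s(s(c)), s(s(c))), s(c)))  →  g(s(s(c)), g(g(s(s(c)), s(s(c))), s(c)))   [R3 at 1.1]
3. g(s(s(c)), g(g(s(s(c)), s(s(c))), s(c)))  →  g(s(s(c)), g(s(s(c)), s(c)))   [R4 at 2.1]
4. g(s(s(c)), g(s(s(c)), s(c)))  →  g(s(s(c)), s(c))   [R4 at 2]
5. g(s(s(c)), s(c))  →  s(c)   [R4 at ε]

s(c)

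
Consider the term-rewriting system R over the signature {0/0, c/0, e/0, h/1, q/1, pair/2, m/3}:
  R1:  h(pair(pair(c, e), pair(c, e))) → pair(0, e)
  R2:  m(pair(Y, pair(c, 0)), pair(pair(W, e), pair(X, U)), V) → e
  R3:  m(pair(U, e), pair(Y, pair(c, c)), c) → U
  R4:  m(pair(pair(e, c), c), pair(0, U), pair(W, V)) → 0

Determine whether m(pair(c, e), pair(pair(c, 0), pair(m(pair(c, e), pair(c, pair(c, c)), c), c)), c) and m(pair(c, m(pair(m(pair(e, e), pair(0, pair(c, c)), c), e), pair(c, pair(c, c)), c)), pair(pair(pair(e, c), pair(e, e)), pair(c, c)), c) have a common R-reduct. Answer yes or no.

yes — NF(t₁) = c, NF(t₂) = c

Reduce t₁ = m(pair(c, e), pair(pair(c, 0), pair(m(pair(c, e), pair(c, pair(c, c)), c), c)), c):
1. m(pair(c, e), pair(pair(c, 0), pair(m(pair(c, e), pair(c, pair(c, c)), c), c)), c)  →  m(pair(c, e), pair(pair(c, 0), pair(c, c)), c)   [R3 at 2.2.1]
2. m(pair(c, e), pair(pair(c, 0), pair(c, c)), c)  →  c   [R3 at ε]

Reduce t₂ = m(pair(c, m(pair(m(pair(e, e), pair(0, pair(c, c)), c), e), pair(c, pair(c, c)), c)), pair(pair(pair(e, c), pair(e, e)), pair(c, c)), c):
1. m(pair(c, m(pair(m(pair(e, e), pair(0, pair(c, c)), c), e), pair(c, pair(c, c)), c)), pair(pair(pair(e, c), pair(e, e)), pair(c, c)), c)  →  m(pair(c, m(pair(e, e), pair(0, pair(c, c)), c)), pair(pair(pair(e, c), pair(e, e)), pair(c, c)), c)   [R3 at 1.2]
2. m(pair(c, m(pair(e, e), pair(0, pair(c, c)), c)), pair(pair(pair(e, c), pair(e, e)), pair(c, c)), c)  →  m(pair(c, e), pair(pair(pair(e, c), pair(e, e)), pair(c, c)), c)   [R3 at 1.2]
3. m(pair(c, e), pair(pair(pair(e, c), pair(e, e)), pair(c, c)), c)  →  c   [R3 at ε]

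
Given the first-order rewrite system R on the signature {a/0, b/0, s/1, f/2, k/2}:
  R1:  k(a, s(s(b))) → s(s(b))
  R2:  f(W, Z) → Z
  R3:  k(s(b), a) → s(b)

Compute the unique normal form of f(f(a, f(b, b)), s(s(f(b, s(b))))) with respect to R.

s(s(s(b)))

1. f(f(a, f(b, b)), s(s(f(b, s(b)))))  →  s(s(f(b, s(b))))   [R2 at ε]
2. s(s(f(b, s(b))))  →  s(s(s(b)))   [R2 at 1.1]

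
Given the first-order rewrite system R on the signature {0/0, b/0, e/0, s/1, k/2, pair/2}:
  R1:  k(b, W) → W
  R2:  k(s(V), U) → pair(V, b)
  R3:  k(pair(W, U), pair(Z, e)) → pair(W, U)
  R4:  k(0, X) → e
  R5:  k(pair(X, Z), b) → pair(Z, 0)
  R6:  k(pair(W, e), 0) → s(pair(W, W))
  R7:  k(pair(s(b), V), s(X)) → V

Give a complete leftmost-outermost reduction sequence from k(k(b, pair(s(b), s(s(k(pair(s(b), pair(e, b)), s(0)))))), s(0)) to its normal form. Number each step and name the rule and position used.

1. k(k(b, pair(s(b), s(s(k(pair(s(b), pair(e, b)), s(0)))))), s(0))  →  k(pair(s(b), s(s(k(pair(s(b), pair(e, b)), s(0))))), s(0))   [R1 at 1]
2. k(pair(s(b), s(s(k(pair(s(b), pair(e, b)), s(0))))), s(0))  →  s(s(k(pair(s(b), pair(e, b)), s(0))))   [R7 at ε]
3. s(s(k(pair(s(b), pair(e, b)), s(0))))  →  s(s(pair(e, b)))   [R7 at 1.1]

s(s(pair(e, b)))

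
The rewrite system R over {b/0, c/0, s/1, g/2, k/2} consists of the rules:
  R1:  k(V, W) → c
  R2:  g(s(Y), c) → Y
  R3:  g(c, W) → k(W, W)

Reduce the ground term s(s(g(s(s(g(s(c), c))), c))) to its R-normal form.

1. s(s(g(s(s(g(s(c), c))), c)))  →  s(s(s(g(s(c), c))))   [R2 at 1.1]
2. s(s(s(g(s(c), c))))  →  s(s(s(c)))   [R2 at 1.1.1]

s(s(s(c)))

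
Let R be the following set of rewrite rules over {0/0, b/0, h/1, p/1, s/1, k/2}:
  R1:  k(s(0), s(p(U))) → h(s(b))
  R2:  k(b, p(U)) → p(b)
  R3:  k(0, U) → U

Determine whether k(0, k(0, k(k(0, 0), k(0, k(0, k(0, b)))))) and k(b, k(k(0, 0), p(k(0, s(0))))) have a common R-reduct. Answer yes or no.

no — NF(t₁) = b, NF(t₂) = p(b)

Reduce t₁ = k(0, k(0, k(k(0, 0), k(0, k(0, k(0, b)))))):
1. k(0, k(0, k(k(0, 0), k(0, k(0, k(0, b))))))  →  k(0, k(k(0, 0), k(0, k(0, k(0, b)))))   [R3 at ε]
2. k(0, k(k(0, 0), k(0, k(0, k(0, b)))))  →  k(k(0, 0), k(0, k(0, k(0, b))))   [R3 at ε]
3. k(k(0, 0), k(0, k(0, k(0, b))))  →  k(0, k(0, k(0, k(0, b))))   [R3 at 1]
4. k(0, k(0, k(0, k(0, b))))  →  k(0, k(0, k(0, b)))   [R3 at ε]
5. k(0, k(0, k(0, b)))  →  k(0, k(0, b))   [R3 at ε]
6. k(0, k(0, b))  →  k(0, b)   [R3 at ε]
7. k(0, b)  →  b   [R3 at ε]

Reduce t₂ = k(b, k(k(0, 0), p(k(0, s(0))))):
1. k(b, k(k(0, 0), p(k(0, s(0)))))  →  k(b, k(0, p(k(0, s(0)))))   [R3 at 2.1]
2. k(b, k(0, p(k(0, s(0)))))  →  k(b, p(k(0, s(0))))   [R3 at 2]
3. k(b, p(k(0, s(0))))  →  p(b)   [R2 at ε]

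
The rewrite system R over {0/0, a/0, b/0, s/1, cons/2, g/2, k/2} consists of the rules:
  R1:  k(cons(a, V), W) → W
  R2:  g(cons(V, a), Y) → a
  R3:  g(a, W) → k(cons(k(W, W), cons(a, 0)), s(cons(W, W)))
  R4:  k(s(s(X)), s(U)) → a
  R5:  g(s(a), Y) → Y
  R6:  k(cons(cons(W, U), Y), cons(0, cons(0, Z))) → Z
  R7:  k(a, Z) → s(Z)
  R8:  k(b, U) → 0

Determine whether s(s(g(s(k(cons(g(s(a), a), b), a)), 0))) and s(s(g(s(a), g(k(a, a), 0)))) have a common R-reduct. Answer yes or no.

Reduce t₁ = s(s(g(s(k(cons(g(s(a), a), b), a)), 0))):
1. s(s(g(s(k(cons(g(s(a), a), b), a)), 0)))  →  s(s(g(s(k(cons(a, b), a)), 0)))   [R5 at 1.1.1.1.1.1]
2. s(s(g(s(k(cons(a, b), a)), 0)))  →  s(s(g(s(a), 0)))   [R1 at 1.1.1.1]
3. s(s(g(s(a), 0)))  →  s(s(0))   [R5 at 1.1]

Reduce t₂ = s(s(g(s(a), g(k(a, a), 0)))):
1. s(s(g(s(a), g(k(a, a), 0))))  →  s(s(g(k(a, a), 0)))   [R5 at 1.1]
2. s(s(g(k(a, a), 0)))  →  s(s(g(s(a), 0)))   [R7 at 1.1.1]
3. s(s(g(s(a), 0)))  →  s(s(0))   [R5 at 1.1]

yes — NF(t₁) = s(s(0)), NF(t₂) = s(s(0))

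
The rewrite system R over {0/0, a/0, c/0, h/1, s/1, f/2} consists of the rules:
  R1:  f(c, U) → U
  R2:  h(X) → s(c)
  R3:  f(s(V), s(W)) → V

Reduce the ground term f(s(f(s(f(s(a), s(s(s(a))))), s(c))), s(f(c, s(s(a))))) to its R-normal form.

1. f(s(f(s(f(s(a), s(s(s(a))))), s(c))), s(f(c, s(s(a)))))  →  f(s(f(s(a), s(s(s(a))))), s(c))   [R3 at ε]
2. f(s(f(s(a), s(s(s(a))))), s(c))  →  f(s(a), s(s(s(a))))   [R3 at ε]
3. f(s(a), s(s(s(a))))  →  a   [R3 at ε]

a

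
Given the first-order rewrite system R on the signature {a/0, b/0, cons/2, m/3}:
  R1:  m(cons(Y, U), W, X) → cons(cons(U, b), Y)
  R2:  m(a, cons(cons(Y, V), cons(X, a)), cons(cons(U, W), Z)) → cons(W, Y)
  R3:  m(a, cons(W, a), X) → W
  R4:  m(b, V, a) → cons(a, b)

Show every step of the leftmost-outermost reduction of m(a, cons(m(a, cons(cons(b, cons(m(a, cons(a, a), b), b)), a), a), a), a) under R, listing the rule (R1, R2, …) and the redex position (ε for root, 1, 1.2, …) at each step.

cons(b, cons(a, b))

1. m(a, cons(m(a, cons(cons(b, cons(m(a, cons(a, a), b), b)), a), a), a), a)  →  m(a, cons(cons(b, cons(m(a, cons(a, a), b), b)), a), a)   [R3 at ε]
2. m(a, cons(cons(b, cons(m(a, cons(a, a), b), b)), a), a)  →  cons(b, cons(m(a, cons(a, a), b), b))   [R3 at ε]
3. cons(b, cons(m(a, cons(a, a), b), b))  →  cons(b, cons(a, b))   [R3 at 2.1]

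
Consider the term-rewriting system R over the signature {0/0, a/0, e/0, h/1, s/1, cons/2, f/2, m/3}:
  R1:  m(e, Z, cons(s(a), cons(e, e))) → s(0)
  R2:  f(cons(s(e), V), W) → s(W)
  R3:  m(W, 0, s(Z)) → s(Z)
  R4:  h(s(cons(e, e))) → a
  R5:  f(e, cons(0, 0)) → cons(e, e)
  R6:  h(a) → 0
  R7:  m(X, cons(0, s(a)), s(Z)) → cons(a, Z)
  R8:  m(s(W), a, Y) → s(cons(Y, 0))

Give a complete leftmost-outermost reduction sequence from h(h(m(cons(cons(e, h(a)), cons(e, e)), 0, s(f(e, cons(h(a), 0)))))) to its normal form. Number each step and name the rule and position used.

0

1. h(h(m(cons(cons(e, h(a)), cons(e, e)), 0, s(f(e, cons(h(a), 0))))))  →  h(h(s(f(e, cons(h(a), 0)))))   [R3 at 1.1]
2. h(h(s(f(e, cons(h(a), 0)))))  →  h(h(s(f(e, cons(0, 0)))))   [R6 at 1.1.1.2.1]
3. h(h(s(f(e, cons(0, 0)))))  →  h(h(s(cons(e, e))))   [R5 at 1.1.1]
4. h(h(s(cons(e, e))))  →  h(a)   [R4 at 1]
5. h(a)  →  0   [R6 at ε]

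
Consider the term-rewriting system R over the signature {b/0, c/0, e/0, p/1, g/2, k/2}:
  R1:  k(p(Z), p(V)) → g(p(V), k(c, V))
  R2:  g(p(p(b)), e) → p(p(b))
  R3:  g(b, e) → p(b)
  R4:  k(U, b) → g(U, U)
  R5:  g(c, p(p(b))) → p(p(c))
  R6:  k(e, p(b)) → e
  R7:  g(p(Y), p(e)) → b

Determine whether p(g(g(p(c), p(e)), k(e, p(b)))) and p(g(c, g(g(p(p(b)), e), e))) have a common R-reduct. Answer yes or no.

no — NF(t₁) = p(p(b)), NF(t₂) = p(p(p(c)))

Reduce t₁ = p(g(g(p(c), p(e)), k(e, p(b)))):
1. p(g(g(p(c), p(e)), k(e, p(b))))  →  p(g(b, k(e, p(b))))   [R7 at 1.1]
2. p(g(b, k(e, p(b))))  →  p(g(b, e))   [R6 at 1.2]
3. p(g(b, e))  →  p(p(b))   [R3 at 1]

Reduce t₂ = p(g(c, g(g(p(p(b)), e), e))):
1. p(g(c, g(g(p(p(b)), e), e)))  →  p(g(c, g(p(p(b)), e)))   [R2 at 1.2.1]
2. p(g(c, g(p(p(b)), e)))  →  p(g(c, p(p(b))))   [R2 at 1.2]
3. p(g(c, p(p(b))))  →  p(p(p(c)))   [R5 at 1]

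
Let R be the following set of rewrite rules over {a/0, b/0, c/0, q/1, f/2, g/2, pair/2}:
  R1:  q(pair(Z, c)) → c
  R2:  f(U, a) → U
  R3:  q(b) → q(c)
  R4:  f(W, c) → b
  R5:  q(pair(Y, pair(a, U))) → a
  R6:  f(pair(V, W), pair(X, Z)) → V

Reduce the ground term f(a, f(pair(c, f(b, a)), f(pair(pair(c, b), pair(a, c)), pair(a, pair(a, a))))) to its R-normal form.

1. f(a, f(pair(c, f(b, a)), f(pair(pair(c, b), pair(a, c)), pair(a, pair(a, a)))))  →  f(a, f(pair(c, b), f(pair(pair(c, b), pair(a, c)), pair(a, pair(a, a)))))   [R2 at 2.1.2]
2. f(a, f(pair(c, b), f(pair(pair(c, b), pair(a, c)), pair(a, pair(a, a)))))  →  f(a, f(pair(c, b), pair(c, b)))   [R6 at 2.2]
3. f(a, f(pair(c, b), pair(c, b)))  →  f(a, c)   [R6 at 2]
4. f(a, c)  →  b   [R4 at ε]

b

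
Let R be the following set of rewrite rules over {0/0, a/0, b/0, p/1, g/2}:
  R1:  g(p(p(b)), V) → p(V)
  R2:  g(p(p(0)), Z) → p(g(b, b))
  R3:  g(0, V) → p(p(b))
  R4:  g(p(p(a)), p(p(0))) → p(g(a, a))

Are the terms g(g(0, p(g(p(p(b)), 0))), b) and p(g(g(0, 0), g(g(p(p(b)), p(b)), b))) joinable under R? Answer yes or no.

Reduce t₁ = g(g(0, p(g(p(p(b)), 0))), b):
1. g(g(0, p(g(p(p(b)), 0))), b)  →  g(p(p(b)), b)   [R3 at 1]
2. g(p(p(b)), b)  →  p(b)   [R1 at ε]

Reduce t₂ = p(g(g(0, 0), g(g(p(p(b)), p(b)), b))):
1. p(g(g(0, 0), g(g(p(p(b)), p(b)), b)))  →  p(g(p(p(b)), g(g(p(p(b)), p(b)), b)))   [R3 at 1.1]
2. p(g(p(p(b)), g(g(p(p(b)), p(b)), b)))  →  p(p(g(g(p(p(b)), p(b)), b)))   [R1 at 1]
3. p(p(g(g(p(p(b)), p(b)), b)))  →  p(p(g(p(p(b)), b)))   [R1 at 1.1.1]
4. p(p(g(p(p(b)), b)))  →  p(p(p(b)))   [R1 at 1.1]

no — NF(t₁) = p(b), NF(t₂) = p(p(p(b)))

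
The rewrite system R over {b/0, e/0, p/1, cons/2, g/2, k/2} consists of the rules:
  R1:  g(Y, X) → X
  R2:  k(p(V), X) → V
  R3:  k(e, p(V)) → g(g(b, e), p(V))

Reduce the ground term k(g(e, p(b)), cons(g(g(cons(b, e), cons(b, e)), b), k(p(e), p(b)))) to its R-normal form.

1. k(g(e, p(b)), cons(g(g(cons(b, e), cons(b, e)), b), k(p(e), p(b))))  →  k(p(b), cons(g(g(cons(b, e), cons(b, e)), b), k(p(e), p(b))))   [R1 at 1]
2. k(p(b), cons(g(g(cons(b, e), cons(b, e)), b), k(p(e), p(b))))  →  b   [R2 at ε]

b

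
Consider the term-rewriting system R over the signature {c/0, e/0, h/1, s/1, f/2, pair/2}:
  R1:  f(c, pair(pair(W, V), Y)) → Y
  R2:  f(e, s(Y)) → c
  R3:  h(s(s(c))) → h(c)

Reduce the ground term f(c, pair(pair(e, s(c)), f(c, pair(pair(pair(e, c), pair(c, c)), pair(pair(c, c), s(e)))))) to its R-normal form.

pair(pair(c, c), s(e))

1. f(c, pair(pair(e, s(c)), f(c, pair(pair(pair(e, c), pair(c, c)), pair(pair(c, c), s(e))))))  →  f(c, pair(pair(pair(e, c), pair(c, c)), pair(pair(c, c), s(e))))   [R1 at ε]
2. f(c, pair(pair(pair(e, c), pair(c, c)), pair(pair(c, c), s(e))))  →  pair(pair(c, c), s(e))   [R1 at ε]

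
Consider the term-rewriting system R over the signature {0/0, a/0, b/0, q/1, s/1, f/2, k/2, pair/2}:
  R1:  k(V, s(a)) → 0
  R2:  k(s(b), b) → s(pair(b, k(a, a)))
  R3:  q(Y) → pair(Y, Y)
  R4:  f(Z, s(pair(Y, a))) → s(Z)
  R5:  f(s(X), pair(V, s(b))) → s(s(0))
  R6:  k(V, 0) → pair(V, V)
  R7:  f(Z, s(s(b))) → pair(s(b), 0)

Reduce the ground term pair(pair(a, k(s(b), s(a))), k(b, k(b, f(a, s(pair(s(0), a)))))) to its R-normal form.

1. pair(pair(a, k(s(b), s(a))), k(b, k(b, f(a, s(pair(s(0), a))))))  →  pair(pair(a, 0), k(b, k(b, f(a, s(pair(s(0), a))))))   [R1 at 1.2]
2. pair(pair(a, 0), k(b, k(b, f(a, s(pair(s(0), a))))))  →  pair(pair(a, 0), k(b, k(b, s(a))))   [R4 at 2.2.2]
3. pair(pair(a, 0), k(b, k(b, s(a))))  →  pair(pair(a, 0), k(b, 0))   [R1 at 2.2]
4. pair(pair(a, 0), k(b, 0))  →  pair(pair(a, 0), pair(b, b))   [R6 at 2]

pair(pair(a, 0), pair(b, b))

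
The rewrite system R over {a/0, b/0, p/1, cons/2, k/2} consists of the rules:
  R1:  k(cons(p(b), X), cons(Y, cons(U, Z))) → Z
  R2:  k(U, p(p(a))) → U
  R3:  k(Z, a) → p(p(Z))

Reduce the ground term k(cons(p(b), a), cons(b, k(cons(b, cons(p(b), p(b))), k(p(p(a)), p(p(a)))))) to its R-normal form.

1. k(cons(p(b), a), cons(b, k(cons(b, cons(p(b), p(b))), k(p(p(a)), p(p(a))))))  →  k(cons(p(b), a), cons(b, k(cons(b, cons(p(b), p(b))), p(p(a)))))   [R2 at 2.2.2]
2. k(cons(p(b), a), cons(b, k(cons(b, cons(p(b), p(b))), p(p(a)))))  →  k(cons(p(b), a), cons(b, cons(b, cons(p(b), p(b)))))   [R2 at 2.2]
3. k(cons(p(b), a), cons(b, cons(b, cons(p(b), p(b)))))  →  cons(p(b), p(b))   [R1 at ε]

cons(p(b), p(b))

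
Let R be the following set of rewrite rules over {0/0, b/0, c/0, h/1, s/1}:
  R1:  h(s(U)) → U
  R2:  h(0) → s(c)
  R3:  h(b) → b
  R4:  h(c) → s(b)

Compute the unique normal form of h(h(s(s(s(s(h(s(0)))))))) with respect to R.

s(s(0))

1. h(h(s(s(s(s(h(s(0))))))))  →  h(s(s(s(h(s(0))))))   [R1 at 1]
2. h(s(s(s(h(s(0))))))  →  s(s(h(s(0))))   [R1 at ε]
3. s(s(h(s(0))))  →  s(s(0))   [R1 at 1.1]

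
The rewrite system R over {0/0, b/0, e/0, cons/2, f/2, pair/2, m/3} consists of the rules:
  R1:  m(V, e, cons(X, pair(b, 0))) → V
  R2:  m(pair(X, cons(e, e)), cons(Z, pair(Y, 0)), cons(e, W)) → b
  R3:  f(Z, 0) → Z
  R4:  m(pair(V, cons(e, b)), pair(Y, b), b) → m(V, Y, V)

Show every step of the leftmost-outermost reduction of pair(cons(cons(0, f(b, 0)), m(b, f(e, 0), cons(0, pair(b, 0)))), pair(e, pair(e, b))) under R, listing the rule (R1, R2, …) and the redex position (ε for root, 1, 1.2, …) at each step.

pair(cons(cons(0, b), b), pair(e, pair(e, b)))

1. pair(cons(cons(0, f(b, 0)), m(b, f(e, 0), cons(0, pair(b, 0)))), pair(e, pair(e, b)))  →  pair(cons(cons(0, b), m(b, f(e, 0), cons(0, pair(b, 0)))), pair(e, pair(e, b)))   [R3 at 1.1.2]
2. pair(cons(cons(0, b), m(b, f(e, 0), cons(0, pair(b, 0)))), pair(e, pair(e, b)))  →  pair(cons(cons(0, b), m(b, e, cons(0, pair(b, 0)))), pair(e, pair(e, b)))   [R3 at 1.2.2]
3. pair(cons(cons(0, b), m(b, e, cons(0, pair(b, 0)))), pair(e, pair(e, b)))  →  pair(cons(cons(0, b), b), pair(e, pair(e, b)))   [R1 at 1.2]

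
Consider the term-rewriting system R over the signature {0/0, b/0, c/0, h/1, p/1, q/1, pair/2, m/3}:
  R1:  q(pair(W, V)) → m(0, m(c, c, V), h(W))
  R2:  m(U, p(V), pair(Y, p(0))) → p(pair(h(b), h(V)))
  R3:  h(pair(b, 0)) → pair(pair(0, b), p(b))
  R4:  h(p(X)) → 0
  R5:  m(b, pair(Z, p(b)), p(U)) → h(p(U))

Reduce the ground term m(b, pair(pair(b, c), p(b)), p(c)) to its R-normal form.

1. m(b, pair(pair(b, c), p(b)), p(c))  →  h(p(c))   [R5 at ε]
2. h(p(c))  →  0   [R4 at ε]

0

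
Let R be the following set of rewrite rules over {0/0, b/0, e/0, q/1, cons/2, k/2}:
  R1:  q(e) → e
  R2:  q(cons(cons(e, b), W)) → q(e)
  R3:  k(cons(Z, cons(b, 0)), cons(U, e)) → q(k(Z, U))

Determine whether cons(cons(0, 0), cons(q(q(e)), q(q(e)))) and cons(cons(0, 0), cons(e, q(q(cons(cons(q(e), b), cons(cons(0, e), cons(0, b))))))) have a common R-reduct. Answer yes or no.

yes — NF(t₁) = cons(cons(0, 0), cons(e, e)), NF(t₂) = cons(cons(0, 0), cons(e, e))

Reduce t₁ = cons(cons(0, 0), cons(q(q(e)), q(q(e)))):
1. cons(cons(0, 0), cons(q(q(e)), q(q(e))))  →  cons(cons(0, 0), cons(q(e), q(q(e))))   [R1 at 2.1.1]
2. cons(cons(0, 0), cons(q(e), q(q(e))))  →  cons(cons(0, 0), cons(e, q(q(e))))   [R1 at 2.1]
3. cons(cons(0, 0), cons(e, q(q(e))))  →  cons(cons(0, 0), cons(e, q(e)))   [R1 at 2.2.1]
4. cons(cons(0, 0), cons(e, q(e)))  →  cons(cons(0, 0), cons(e, e))   [R1 at 2.2]

Reduce t₂ = cons(cons(0, 0), cons(e, q(q(cons(cons(q(e), b), cons(cons(0, e), cons(0, b))))))):
1. cons(cons(0, 0), cons(e, q(q(cons(cons(q(e), b), cons(cons(0, e), cons(0, b)))))))  →  cons(cons(0, 0), cons(e, q(q(cons(cons(e, b), cons(cons(0, e), cons(0, b)))))))   [R1 at 2.2.1.1.1.1]
2. cons(cons(0, 0), cons(e, q(q(cons(cons(e, b), cons(cons(0, e), cons(0, b)))))))  →  cons(cons(0, 0), cons(e, q(q(e))))   [R2 at 2.2.1]
3. cons(cons(0, 0), cons(e, q(q(e))))  →  cons(cons(0, 0), cons(e, q(e)))   [R1 at 2.2.1]
4. cons(cons(0, 0), cons(e, q(e)))  →  cons(cons(0, 0), cons(e, e))   [R1 at 2.2]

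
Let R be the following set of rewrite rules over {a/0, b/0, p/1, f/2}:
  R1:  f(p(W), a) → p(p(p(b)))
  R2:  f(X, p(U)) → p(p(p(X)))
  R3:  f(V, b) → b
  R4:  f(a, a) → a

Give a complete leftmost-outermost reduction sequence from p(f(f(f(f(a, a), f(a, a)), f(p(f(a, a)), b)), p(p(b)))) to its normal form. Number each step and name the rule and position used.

1. p(f(f(f(f(a, a), f(a, a)), f(p(f(a, a)), b)), p(p(b))))  →  p(p(p(p(f(f(f(a, a), f(a, a)), f(p(f(a, a)), b))))))   [R2 at 1]
2. p(p(p(p(f(f(f(a, a), f(a, a)), f(p(f(a, a)), b))))))  →  p(p(p(p(f(f(a, f(a, a)), f(p(f(a, a)), b))))))   [R4 at 1.1.1.1.1.1]
3. p(p(p(p(f(f(a, f(a, a)), f(p(f(a, a)), b))))))  →  p(p(p(p(f(f(a, a), f(p(f(a, a)), b))))))   [R4 at 1.1.1.1.1.2]
4. p(p(p(p(f(f(a, a), f(p(f(a, a)), b))))))  →  p(p(p(p(f(a, f(p(f(a, a)), b))))))   [R4 at 1.1.1.1.1]
5. p(p(p(p(f(a, f(p(f(a, a)), b))))))  →  p(p(p(p(f(a, b)))))   [R3 at 1.1.1.1.2]
6. p(p(p(p(f(a, b)))))  →  p(p(p(p(b))))   [R3 at 1.1.1.1]

p(p(p(p(b))))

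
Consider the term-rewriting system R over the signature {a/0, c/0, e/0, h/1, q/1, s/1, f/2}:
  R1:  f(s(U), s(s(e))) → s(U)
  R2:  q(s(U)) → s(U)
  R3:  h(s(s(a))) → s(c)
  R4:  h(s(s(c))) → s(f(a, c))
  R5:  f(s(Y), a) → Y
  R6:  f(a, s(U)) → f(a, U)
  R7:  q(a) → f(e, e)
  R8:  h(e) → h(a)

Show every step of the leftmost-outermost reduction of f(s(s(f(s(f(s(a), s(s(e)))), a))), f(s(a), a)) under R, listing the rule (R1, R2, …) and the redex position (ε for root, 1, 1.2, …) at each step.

1. f(s(s(f(s(f(s(a), s(s(e)))), a))), f(s(a), a))  →  f(s(s(f(s(a), s(s(e))))), f(s(a), a))   [R5 at 1.1.1]
2. f(s(s(f(s(a), s(s(e))))), f(s(a), a))  →  f(s(s(s(a))), f(s(a), a))   [R1 at 1.1.1]
3. f(s(s(s(a))), f(s(a), a))  →  f(s(s(s(a))), a)   [R5 at 2]
4. f(s(s(s(a))), a)  →  s(s(a))   [R5 at ε]

s(s(a))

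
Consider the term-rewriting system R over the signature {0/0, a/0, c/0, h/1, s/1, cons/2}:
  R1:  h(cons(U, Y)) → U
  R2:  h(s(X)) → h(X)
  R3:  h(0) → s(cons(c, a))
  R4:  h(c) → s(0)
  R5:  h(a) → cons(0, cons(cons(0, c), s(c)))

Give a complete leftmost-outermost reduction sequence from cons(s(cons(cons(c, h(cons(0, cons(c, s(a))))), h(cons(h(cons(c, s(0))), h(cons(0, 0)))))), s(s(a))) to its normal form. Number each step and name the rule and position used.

cons(s(cons(cons(c, 0), c)), s(s(a)))

1. cons(s(cons(cons(c, h(cons(0, cons(c, s(a))))), h(cons(h(cons(c, s(0))), h(cons(0, 0)))))), s(s(a)))  →  cons(s(cons(cons(c, 0), h(cons(h(cons(c, s(0))), h(cons(0, 0)))))), s(s(a)))   [R1 at 1.1.1.2]
2. cons(s(cons(cons(c, 0), h(cons(h(cons(c, s(0))), h(cons(0, 0)))))), s(s(a)))  →  cons(s(cons(cons(c, 0), h(cons(c, s(0))))), s(s(a)))   [R1 at 1.1.2]
3. cons(s(cons(cons(c, 0), h(cons(c, s(0))))), s(s(a)))  →  cons(s(cons(cons(c, 0), c)), s(s(a)))   [R1 at 1.1.2]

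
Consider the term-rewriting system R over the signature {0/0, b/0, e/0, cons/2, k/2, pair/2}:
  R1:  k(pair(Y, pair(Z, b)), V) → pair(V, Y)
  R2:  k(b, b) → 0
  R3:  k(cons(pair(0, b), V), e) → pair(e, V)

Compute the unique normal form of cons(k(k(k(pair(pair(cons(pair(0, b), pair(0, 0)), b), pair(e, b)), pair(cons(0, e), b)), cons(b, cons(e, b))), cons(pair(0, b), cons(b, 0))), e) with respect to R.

1. cons(k(k(k(pair(pair(cons(pair(0, b), pair(0, 0)), b), pair(e, b)), pair(cons(0, e), b)), cons(b, cons(e, b))), cons(pair(0, b), cons(b, 0))), e)  →  cons(k(k(pair(pair(cons(0, e), b), pair(cons(pair(0, b), pair(0, 0)), b)), cons(b, cons(e, b))), cons(pair(0, b), cons(b, 0))), e)   [R1 at 1.1.1]
2. cons(k(k(pair(pair(cons(0, e), b), pair(cons(pair(0, b), pair(0, 0)), b)), cons(b, cons(e, b))), cons(pair(0, b), cons(b, 0))), e)  →  cons(k(pair(cons(b, cons(e, b)), pair(cons(0, e), b)), cons(pair(0, b), cons(b, 0))), e)   [R1 at 1.1]
3. cons(k(pair(cons(b, cons(e, b)), pair(cons(0, e), b)), cons(pair(0, b), cons(b, 0))), e)  →  cons(pair(cons(pair(0, b), cons(b, 0)), cons(b, cons(e, b))), e)   [R1 at 1]

cons(pair(cons(pair(0, b), cons(b, 0)), cons(b, cons(e, b))), e)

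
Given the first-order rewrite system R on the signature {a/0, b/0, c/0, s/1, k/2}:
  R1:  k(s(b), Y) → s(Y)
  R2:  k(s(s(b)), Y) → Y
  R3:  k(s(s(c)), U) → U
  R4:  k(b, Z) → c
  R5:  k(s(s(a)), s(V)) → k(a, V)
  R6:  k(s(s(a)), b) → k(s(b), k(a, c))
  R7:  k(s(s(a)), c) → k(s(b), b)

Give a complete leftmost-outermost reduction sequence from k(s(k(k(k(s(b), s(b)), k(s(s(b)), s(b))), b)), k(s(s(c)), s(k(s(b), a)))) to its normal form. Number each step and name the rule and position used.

1. k(s(k(k(k(s(b), s(b)), k(s(s(b)), s(b))), b)), k(s(s(c)), s(k(s(b), a))))  →  k(s(k(k(s(s(b)), k(s(s(b)), s(b))), b)), k(s(s(c)), s(k(s(b), a))))   [R1 at 1.1.1.1]
2. k(s(k(k(s(s(b)), k(s(s(b)), s(b))), b)), k(s(s(c)), s(k(s(b), a))))  →  k(s(k(k(s(s(b)), s(b)), b)), k(s(s(c)), s(k(s(b), a))))   [R2 at 1.1.1]
3. k(s(k(k(s(s(b)), s(b)), b)), k(s(s(c)), s(k(s(b), a))))  →  k(s(k(s(b), b)), k(s(s(c)), s(k(s(b), a))))   [R2 at 1.1.1]
4. k(s(k(s(b), b)), k(s(s(c)), s(k(s(b), a))))  →  k(s(s(b)), k(s(s(c)), s(k(s(b), a))))   [R1 at 1.1]
5. k(s(s(b)), k(s(s(c)), s(k(s(b), a))))  →  k(s(s(c)), s(k(s(b), a)))   [R2 at ε]
6. k(s(s(c)), s(k(s(b), a)))  →  s(k(s(b), a))   [R3 at ε]
7. s(k(s(b), a))  →  s(s(a))   [R1 at 1]

s(s(a))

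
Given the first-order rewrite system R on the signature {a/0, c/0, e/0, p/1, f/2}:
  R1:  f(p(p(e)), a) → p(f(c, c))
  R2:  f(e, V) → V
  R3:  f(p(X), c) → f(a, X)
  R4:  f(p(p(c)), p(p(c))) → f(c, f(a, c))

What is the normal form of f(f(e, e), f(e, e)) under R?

1. f(f(e, e), f(e, e))  →  f(e, f(e, e))   [R2 at 1]
2. f(e, f(e, e))  →  f(e, e)   [R2 at ε]
3. f(e, e)  →  e   [R2 at ε]

e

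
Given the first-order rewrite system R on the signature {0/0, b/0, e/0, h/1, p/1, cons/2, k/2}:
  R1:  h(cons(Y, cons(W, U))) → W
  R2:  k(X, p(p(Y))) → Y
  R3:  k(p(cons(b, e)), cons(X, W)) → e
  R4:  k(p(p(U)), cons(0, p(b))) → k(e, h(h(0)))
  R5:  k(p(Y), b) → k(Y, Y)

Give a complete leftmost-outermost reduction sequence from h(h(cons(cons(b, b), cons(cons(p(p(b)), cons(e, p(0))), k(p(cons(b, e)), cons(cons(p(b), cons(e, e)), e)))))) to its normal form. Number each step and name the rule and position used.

e

1. h(h(cons(cons(b, b), cons(cons(p(p(b)), cons(e, p(0))), k(p(cons(b, e)), cons(cons(p(b), cons(e, e)), e))))))  →  h(cons(p(p(b)), cons(e, p(0))))   [R1 at 1]
2. h(cons(p(p(b)), cons(e, p(0))))  →  e   [R1 at ε]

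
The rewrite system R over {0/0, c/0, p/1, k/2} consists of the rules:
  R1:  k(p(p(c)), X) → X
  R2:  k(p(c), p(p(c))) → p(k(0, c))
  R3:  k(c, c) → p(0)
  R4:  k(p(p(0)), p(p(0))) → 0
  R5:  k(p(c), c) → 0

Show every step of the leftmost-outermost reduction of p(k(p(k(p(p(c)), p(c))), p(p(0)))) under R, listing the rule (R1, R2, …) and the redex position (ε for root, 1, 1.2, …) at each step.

p(p(p(0)))

1. p(k(p(k(p(p(c)), p(c))), p(p(0))))  →  p(k(p(p(c)), p(p(0))))   [R1 at 1.1.1]
2. p(k(p(p(c)), p(p(0))))  →  p(p(p(0)))   [R1 at 1]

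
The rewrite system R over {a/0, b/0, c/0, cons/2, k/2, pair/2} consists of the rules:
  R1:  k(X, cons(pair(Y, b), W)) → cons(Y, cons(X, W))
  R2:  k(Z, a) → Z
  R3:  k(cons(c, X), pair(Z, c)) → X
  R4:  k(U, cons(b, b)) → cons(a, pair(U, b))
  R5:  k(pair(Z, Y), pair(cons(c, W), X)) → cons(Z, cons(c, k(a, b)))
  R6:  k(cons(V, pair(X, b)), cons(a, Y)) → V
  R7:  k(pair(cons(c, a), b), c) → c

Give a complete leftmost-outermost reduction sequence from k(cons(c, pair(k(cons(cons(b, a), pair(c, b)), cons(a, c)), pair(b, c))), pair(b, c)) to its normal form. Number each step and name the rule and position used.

pair(cons(b, a), pair(b, c))

1. k(cons(c, pair(k(cons(cons(b, a), pair(c, b)), cons(a, c)), pair(b, c))), pair(b, c))  →  pair(k(cons(cons(b, a), pair(c, b)), cons(a, c)), pair(b, c))   [R3 at ε]
2. pair(k(cons(cons(b, a), pair(c, b)), cons(a, c)), pair(b, c))  →  pair(cons(b, a), pair(b, c))   [R6 at 1]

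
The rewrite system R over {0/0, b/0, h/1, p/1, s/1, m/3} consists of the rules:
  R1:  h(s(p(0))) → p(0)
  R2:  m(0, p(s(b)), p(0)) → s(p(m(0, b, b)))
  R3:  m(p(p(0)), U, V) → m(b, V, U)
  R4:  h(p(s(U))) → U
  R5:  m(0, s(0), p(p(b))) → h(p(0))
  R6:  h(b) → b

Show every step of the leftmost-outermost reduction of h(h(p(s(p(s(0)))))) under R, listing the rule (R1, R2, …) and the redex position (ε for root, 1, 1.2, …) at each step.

1. h(h(p(s(p(s(0))))))  →  h(p(s(0)))   [R4 at 1]
2. h(p(s(0)))  →  0   [R4 at ε]

0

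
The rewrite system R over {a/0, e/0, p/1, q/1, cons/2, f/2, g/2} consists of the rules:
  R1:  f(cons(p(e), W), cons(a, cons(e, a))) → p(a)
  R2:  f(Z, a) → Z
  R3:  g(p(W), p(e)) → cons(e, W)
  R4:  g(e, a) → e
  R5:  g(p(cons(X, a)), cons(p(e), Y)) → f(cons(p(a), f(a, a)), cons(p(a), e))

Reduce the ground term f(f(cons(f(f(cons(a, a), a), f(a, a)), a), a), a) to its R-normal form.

1. f(f(cons(f(f(cons(a, a), a), f(a, a)), a), a), a)  →  f(cons(f(f(cons(a, a), a), f(a, a)), a), a)   [R2 at ε]
2. f(cons(f(f(cons(a, a), a), f(a, a)), a), a)  →  cons(f(f(cons(a, a), a), f(a, a)), a)   [R2 at ε]
3. cons(f(f(cons(a, a), a), f(a, a)), a)  →  cons(f(cons(a, a), f(a, a)), a)   [R2 at 1.1]
4. cons(f(cons(a, a), f(a, a)), a)  →  cons(f(cons(a, a), a), a)   [R2 at 1.2]
5. cons(f(cons(a, a), a), a)  →  cons(cons(a, a), a)   [R2 at 1]

cons(cons(a, a), a)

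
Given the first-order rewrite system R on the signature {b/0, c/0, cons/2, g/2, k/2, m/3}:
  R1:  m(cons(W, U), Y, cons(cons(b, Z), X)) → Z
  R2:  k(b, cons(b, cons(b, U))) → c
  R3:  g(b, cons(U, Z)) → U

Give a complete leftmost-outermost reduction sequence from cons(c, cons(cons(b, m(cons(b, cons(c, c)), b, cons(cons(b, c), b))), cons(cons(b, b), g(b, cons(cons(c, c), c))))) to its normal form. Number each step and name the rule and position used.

1. cons(c, cons(cons(b, m(cons(b, cons(c, c)), b, cons(cons(b, c), b))), cons(cons(b, b), g(b, cons(cons(c, c), c)))))  →  cons(c, cons(cons(b, c), cons(cons(b, b), g(b, cons(cons(c, c), c)))))   [R1 at 2.1.2]
2. cons(c, cons(cons(b, c), cons(cons(b, b), g(b, cons(cons(c, c), c)))))  →  cons(c, cons(cons(b, c), cons(cons(b, b), cons(c, c))))   [R3 at 2.2.2]

cons(c, cons(cons(b, c), cons(cons(b, b), cons(c, c))))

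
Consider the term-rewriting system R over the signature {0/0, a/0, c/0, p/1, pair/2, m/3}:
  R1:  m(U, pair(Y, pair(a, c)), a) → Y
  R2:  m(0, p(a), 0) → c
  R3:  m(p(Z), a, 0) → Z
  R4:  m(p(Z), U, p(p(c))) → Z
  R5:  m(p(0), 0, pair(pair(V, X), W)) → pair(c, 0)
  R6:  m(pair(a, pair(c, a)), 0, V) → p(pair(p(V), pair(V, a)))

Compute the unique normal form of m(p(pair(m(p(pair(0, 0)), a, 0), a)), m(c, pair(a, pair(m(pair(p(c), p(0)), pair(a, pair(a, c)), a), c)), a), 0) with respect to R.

pair(pair(0, 0), a)

1. m(p(pair(m(p(pair(0, 0)), a, 0), a)), m(c, pair(a, pair(m(pair(p(c), p(0)), pair(a, pair(a, c)), a), c)), a), 0)  →  m(p(pair(pair(0, 0), a)), m(c, pair(a, pair(m(pair(p(c), p(0)), pair(a, pair(a, c)), a), c)), a), 0)   [R3 at 1.1.1]
2. m(p(pair(pair(0, 0), a)), m(c, pair(a, pair(m(pair(p(c), p(0)), pair(a, pair(a, c)), a), c)), a), 0)  →  m(p(pair(pair(0, 0), a)), m(c, pair(a, pair(a, c)), a), 0)   [R1 at 2.2.2.1]
3. m(p(pair(pair(0, 0), a)), m(c, pair(a, pair(a, c)), a), 0)  →  m(p(pair(pair(0, 0), a)), a, 0)   [R1 at 2]
4. m(p(pair(pair(0, 0), a)), a, 0)  →  pair(pair(0, 0), a)   [R3 at ε]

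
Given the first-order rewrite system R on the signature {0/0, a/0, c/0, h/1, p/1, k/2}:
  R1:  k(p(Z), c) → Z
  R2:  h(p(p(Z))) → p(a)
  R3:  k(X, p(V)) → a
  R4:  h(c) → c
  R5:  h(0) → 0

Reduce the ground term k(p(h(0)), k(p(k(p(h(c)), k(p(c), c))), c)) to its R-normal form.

1. k(p(h(0)), k(p(k(p(h(c)), k(p(c), c))), c))  →  k(p(0), k(p(k(p(h(c)), k(p(c), c))), c))   [R5 at 1.1]
2. k(p(0), k(p(k(p(h(c)), k(p(c), c))), c))  →  k(p(0), k(p(h(c)), k(p(c), c)))   [R1 at 2]
3. k(p(0), k(p(h(c)), k(p(c), c)))  →  k(p(0), k(p(c), k(p(c), c)))   [R4 at 2.1.1]
4. k(p(0), k(p(c), k(p(c), c)))  →  k(p(0), k(p(c), c))   [R1 at 2.2]
5. k(p(0), k(p(c), c))  →  k(p(0), c)   [R1 at 2]
6. k(p(0), c)  →  0   [R1 at ε]

0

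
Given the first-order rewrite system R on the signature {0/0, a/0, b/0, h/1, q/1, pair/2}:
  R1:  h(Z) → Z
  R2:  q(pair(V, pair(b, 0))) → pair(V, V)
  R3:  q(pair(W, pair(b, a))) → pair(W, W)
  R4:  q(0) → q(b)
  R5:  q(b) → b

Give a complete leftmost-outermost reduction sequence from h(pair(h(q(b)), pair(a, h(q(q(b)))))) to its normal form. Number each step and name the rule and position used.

1. h(pair(h(q(b)), pair(a, h(q(q(b))))))  →  pair(h(q(b)), pair(a, h(q(q(b)))))   [R1 at ε]
2. pair(h(q(b)), pair(a, h(q(q(b)))))  →  pair(q(b), pair(a, h(q(q(b)))))   [R1 at 1]
3. pair(q(b), pair(a, h(q(q(b)))))  →  pair(b, pair(a, h(q(q(b)))))   [R5 at 1]
4. pair(b, pair(a, h(q(q(b)))))  →  pair(b, pair(a, q(q(b))))   [R1 at 2.2]
5. pair(b, pair(a, q(q(b))))  →  pair(b, pair(a, q(b)))   [R5 at 2.2.1]
6. pair(b, pair(a, q(b)))  →  pair(b, pair(a, b))   [R5 at 2.2]

pair(b, pair(a, b))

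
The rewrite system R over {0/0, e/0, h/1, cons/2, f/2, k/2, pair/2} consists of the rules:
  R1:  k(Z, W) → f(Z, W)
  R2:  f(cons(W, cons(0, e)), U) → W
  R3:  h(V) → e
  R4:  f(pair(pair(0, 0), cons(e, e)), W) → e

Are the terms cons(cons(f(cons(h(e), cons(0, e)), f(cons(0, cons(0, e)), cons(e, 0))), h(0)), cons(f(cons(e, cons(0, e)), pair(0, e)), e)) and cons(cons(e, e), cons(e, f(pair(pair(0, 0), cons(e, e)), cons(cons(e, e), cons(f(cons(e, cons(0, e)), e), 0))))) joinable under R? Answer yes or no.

yes — NF(t₁) = cons(cons(e, e), cons(e, e)), NF(t₂) = cons(cons(e, e), cons(e, e))

Reduce t₁ = cons(cons(f(cons(h(e), cons(0, e)), f(cons(0, cons(0, e)), cons(e, 0))), h(0)), cons(f(cons(e, cons(0, e)), pair(0, e)), e)):
1. cons(cons(f(cons(h(e), cons(0, e)), f(cons(0, cons(0, e)), cons(e, 0))), h(0)), cons(f(cons(e, cons(0, e)), pair(0, e)), e))  →  cons(cons(h(e), h(0)), cons(f(cons(e, cons(0, e)), pair(0, e)), e))   [R2 at 1.1]
2. cons(cons(h(e), h(0)), cons(f(cons(e, cons(0, e)), pair(0, e)), e))  →  cons(cons(e, h(0)), cons(f(cons(e, cons(0, e)), pair(0, e)), e))   [R3 at 1.1]
3. cons(cons(e, h(0)), cons(f(cons(e, cons(0, e)), pair(0, e)), e))  →  cons(cons(e, e), cons(f(cons(e, cons(0, e)), pair(0, e)), e))   [R3 at 1.2]
4. cons(cons(e, e), cons(f(cons(e, cons(0, e)), pair(0, e)), e))  →  cons(cons(e, e), cons(e, e))   [R2 at 2.1]

Reduce t₂ = cons(cons(e, e), cons(e, f(pair(pair(0, 0), cons(e, e)), cons(cons(e, e), cons(f(cons(e, cons(0, e)), e), 0))))):
1. cons(cons(e, e), cons(e, f(pair(pair(0, 0), cons(e, e)), cons(cons(e, e), cons(f(cons(e, cons(0, e)), e), 0)))))  →  cons(cons(e, e), cons(e, e))   [R4 at 2.2]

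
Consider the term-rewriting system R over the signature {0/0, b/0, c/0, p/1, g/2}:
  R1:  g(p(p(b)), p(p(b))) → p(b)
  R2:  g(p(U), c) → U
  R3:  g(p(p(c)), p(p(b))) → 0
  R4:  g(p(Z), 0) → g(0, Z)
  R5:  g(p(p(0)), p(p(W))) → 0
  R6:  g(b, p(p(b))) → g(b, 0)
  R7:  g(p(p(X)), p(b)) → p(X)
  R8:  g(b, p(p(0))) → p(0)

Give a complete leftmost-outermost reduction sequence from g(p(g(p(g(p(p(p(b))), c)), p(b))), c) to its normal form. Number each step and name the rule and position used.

p(p(b))

1. g(p(g(p(g(p(p(p(b))), c)), p(b))), c)  →  g(p(g(p(p(p(b))), c)), p(b))   [R2 at ε]
2. g(p(g(p(p(p(b))), c)), p(b))  →  g(p(p(p(b))), p(b))   [R2 at 1.1]
3. g(p(p(p(b))), p(b))  →  p(p(b))   [R7 at ε]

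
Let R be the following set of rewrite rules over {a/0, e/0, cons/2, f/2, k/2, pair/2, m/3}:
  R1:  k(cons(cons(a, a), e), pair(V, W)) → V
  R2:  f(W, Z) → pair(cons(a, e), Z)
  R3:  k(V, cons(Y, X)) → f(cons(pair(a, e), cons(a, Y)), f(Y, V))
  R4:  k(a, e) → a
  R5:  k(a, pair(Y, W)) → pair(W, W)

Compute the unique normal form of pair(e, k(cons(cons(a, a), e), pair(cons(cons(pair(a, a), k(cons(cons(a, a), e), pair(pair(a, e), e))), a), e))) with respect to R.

pair(e, cons(cons(pair(a, a), pair(a, e)), a))

1. pair(e, k(cons(cons(a, a), e), pair(cons(cons(pair(a, a), k(cons(cons(a, a), e), pair(pair(a, e), e))), a), e)))  →  pair(e, cons(cons(pair(a, a), k(cons(cons(a, a), e), pair(pair(a, e), e))), a))   [R1 at 2]
2. pair(e, cons(cons(pair(a, a), k(cons(cons(a, a), e), pair(pair(a, e), e))), a))  →  pair(e, cons(cons(pair(a, a), pair(a, e)), a))   [R1 at 2.1.2]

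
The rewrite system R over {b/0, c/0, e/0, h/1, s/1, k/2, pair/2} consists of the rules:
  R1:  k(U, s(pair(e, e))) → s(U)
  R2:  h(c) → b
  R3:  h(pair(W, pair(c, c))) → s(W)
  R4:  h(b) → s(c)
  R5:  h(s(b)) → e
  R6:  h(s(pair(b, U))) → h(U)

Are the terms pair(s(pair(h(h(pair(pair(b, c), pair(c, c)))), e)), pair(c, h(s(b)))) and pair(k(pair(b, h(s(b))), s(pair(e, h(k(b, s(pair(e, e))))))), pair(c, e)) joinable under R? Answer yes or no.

Reduce t₁ = pair(s(pair(h(h(pair(pair(b, c), pair(c, c)))), e)), pair(c, h(s(b)))):
1. pair(s(pair(h(h(pair(pair(b, c), pair(c, c)))), e)), pair(c, h(s(b))))  →  pair(s(pair(h(s(pair(b, c))), e)), pair(c, h(s(b))))   [R3 at 1.1.1.1]
2. pair(s(pair(h(s(pair(b, c))), e)), pair(c, h(s(b))))  →  pair(s(pair(h(c), e)), pair(c, h(s(b))))   [R6 at 1.1.1]
3. pair(s(pair(h(c), e)), pair(c, h(s(b))))  →  pair(s(pair(b, e)), pair(c, h(s(b))))   [R2 at 1.1.1]
4. pair(s(pair(b, e)), pair(c, h(s(b))))  →  pair(s(pair(b, e)), pair(c, e))   [R5 at 2.2]

Reduce t₂ = pair(k(pair(b, h(s(b))), s(pair(e, h(k(b, s(pair(e, e))))))), pair(c, e)):
1. pair(k(pair(b, h(s(b))), s(pair(e, h(k(b, s(pair(e, e))))))), pair(c, e))  →  pair(k(pair(b, e), s(pair(e, h(k(b, s(pair(e, e))))))), pair(c, e))   [R5 at 1.1.2]
2. pair(k(pair(b, e), s(pair(e, h(k(b, s(pair(e, e))))))), pair(c, e))  →  pair(k(pair(b, e), s(pair(e, h(s(b))))), pair(c, e))   [R1 at 1.2.1.2.1]
3. pair(k(pair(b, e), s(pair(e, h(s(b))))), pair(c, e))  →  pair(k(pair(b, e), s(pair(e, e))), pair(c, e))   [R5 at 1.2.1.2]
4. pair(k(pair(b, e), s(pair(e, e))), pair(c, e))  →  pair(s(pair(b, e)), pair(c, e))   [R1 at 1]

yes — NF(t₁) = pair(s(pair(b, e)), pair(c, e)), NF(t₂) = pair(s(pair(b, e)), pair(c, e))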